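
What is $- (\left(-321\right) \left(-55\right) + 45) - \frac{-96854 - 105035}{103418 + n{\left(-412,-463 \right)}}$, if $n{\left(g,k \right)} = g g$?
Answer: $- \frac{4834765511}{273162} \approx -17699.0$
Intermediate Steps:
$n{\left(g,k \right)} = g^{2}$
$- (\left(-321\right) \left(-55\right) + 45) - \frac{-96854 - 105035}{103418 + n{\left(-412,-463 \right)}} = - (\left(-321\right) \left(-55\right) + 45) - \frac{-96854 - 105035}{103418 + \left(-412\right)^{2}} = - (17655 + 45) - - \frac{201889}{103418 + 169744} = \left(-1\right) 17700 - - \frac{201889}{273162} = -17700 - \left(-201889\right) \frac{1}{273162} = -17700 - - \frac{201889}{273162} = -17700 + \frac{201889}{273162} = - \frac{4834765511}{273162}$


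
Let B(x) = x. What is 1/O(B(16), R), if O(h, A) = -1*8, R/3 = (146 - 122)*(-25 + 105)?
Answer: -⅛ ≈ -0.12500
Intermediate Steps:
R = 5760 (R = 3*((146 - 122)*(-25 + 105)) = 3*(24*80) = 3*1920 = 5760)
O(h, A) = -8
1/O(B(16), R) = 1/(-8) = -⅛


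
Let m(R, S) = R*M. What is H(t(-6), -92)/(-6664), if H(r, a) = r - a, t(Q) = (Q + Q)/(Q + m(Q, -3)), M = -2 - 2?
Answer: -137/9996 ≈ -0.013705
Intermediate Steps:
M = -4
m(R, S) = -4*R (m(R, S) = R*(-4) = -4*R)
t(Q) = -⅔ (t(Q) = (Q + Q)/(Q - 4*Q) = (2*Q)/((-3*Q)) = (2*Q)*(-1/(3*Q)) = -⅔)
H(t(-6), -92)/(-6664) = (-⅔ - 1*(-92))/(-6664) = (-⅔ + 92)*(-1/6664) = (274/3)*(-1/6664) = -137/9996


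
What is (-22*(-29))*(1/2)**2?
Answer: 319/2 ≈ 159.50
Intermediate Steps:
(-22*(-29))*(1/2)**2 = 638*(1/2)**2 = 638*(1/4) = 319/2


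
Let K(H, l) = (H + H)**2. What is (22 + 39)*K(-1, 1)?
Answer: 244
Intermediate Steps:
K(H, l) = 4*H**2 (K(H, l) = (2*H)**2 = 4*H**2)
(22 + 39)*K(-1, 1) = (22 + 39)*(4*(-1)**2) = 61*(4*1) = 61*4 = 244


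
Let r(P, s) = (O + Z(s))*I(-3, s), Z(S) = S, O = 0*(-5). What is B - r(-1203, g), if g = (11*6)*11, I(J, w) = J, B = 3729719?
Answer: 3731897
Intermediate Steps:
g = 726 (g = 66*11 = 726)
O = 0
r(P, s) = -3*s (r(P, s) = (0 + s)*(-3) = s*(-3) = -3*s)
B - r(-1203, g) = 3729719 - (-3)*726 = 3729719 - 1*(-2178) = 3729719 + 2178 = 3731897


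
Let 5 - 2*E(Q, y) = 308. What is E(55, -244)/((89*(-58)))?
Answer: 303/10324 ≈ 0.029349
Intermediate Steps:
E(Q, y) = -303/2 (E(Q, y) = 5/2 - 1/2*308 = 5/2 - 154 = -303/2)
E(55, -244)/((89*(-58))) = -303/(2*(89*(-58))) = -303/2/(-5162) = -303/2*(-1/5162) = 303/10324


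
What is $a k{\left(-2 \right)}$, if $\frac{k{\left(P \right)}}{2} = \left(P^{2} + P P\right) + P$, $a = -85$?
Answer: $-1020$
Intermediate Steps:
$k{\left(P \right)} = 2 P + 4 P^{2}$ ($k{\left(P \right)} = 2 \left(\left(P^{2} + P P\right) + P\right) = 2 \left(\left(P^{2} + P^{2}\right) + P\right) = 2 \left(2 P^{2} + P\right) = 2 \left(P + 2 P^{2}\right) = 2 P + 4 P^{2}$)
$a k{\left(-2 \right)} = - 85 \cdot 2 \left(-2\right) \left(1 + 2 \left(-2\right)\right) = - 85 \cdot 2 \left(-2\right) \left(1 - 4\right) = - 85 \cdot 2 \left(-2\right) \left(-3\right) = \left(-85\right) 12 = -1020$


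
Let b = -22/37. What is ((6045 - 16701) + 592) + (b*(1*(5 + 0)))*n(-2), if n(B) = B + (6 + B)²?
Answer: -373908/37 ≈ -10106.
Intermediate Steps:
b = -22/37 (b = -22*1/37 = -22/37 ≈ -0.59459)
((6045 - 16701) + 592) + (b*(1*(5 + 0)))*n(-2) = ((6045 - 16701) + 592) + (-22*(5 + 0)/37)*(-2 + (6 - 2)²) = (-10656 + 592) + (-22*5/37)*(-2 + 4²) = -10064 + (-22/37*5)*(-2 + 16) = -10064 - 110/37*14 = -10064 - 1540/37 = -373908/37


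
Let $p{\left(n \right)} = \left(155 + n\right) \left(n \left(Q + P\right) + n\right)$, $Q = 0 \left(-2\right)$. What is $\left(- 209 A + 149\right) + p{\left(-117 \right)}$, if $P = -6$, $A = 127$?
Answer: $-4164$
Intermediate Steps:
$Q = 0$
$p{\left(n \right)} = - 5 n \left(155 + n\right)$ ($p{\left(n \right)} = \left(155 + n\right) \left(n \left(0 - 6\right) + n\right) = \left(155 + n\right) \left(n \left(-6\right) + n\right) = \left(155 + n\right) \left(- 6 n + n\right) = \left(155 + n\right) \left(- 5 n\right) = - 5 n \left(155 + n\right)$)
$\left(- 209 A + 149\right) + p{\left(-117 \right)} = \left(\left(-209\right) 127 + 149\right) - - 585 \left(155 - 117\right) = \left(-26543 + 149\right) - \left(-585\right) 38 = -26394 + 22230 = -4164$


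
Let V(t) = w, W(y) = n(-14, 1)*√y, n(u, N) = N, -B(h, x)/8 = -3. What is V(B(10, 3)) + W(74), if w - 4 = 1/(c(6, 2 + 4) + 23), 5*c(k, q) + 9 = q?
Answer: 453/112 + √74 ≈ 12.647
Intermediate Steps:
B(h, x) = 24 (B(h, x) = -8*(-3) = 24)
c(k, q) = -9/5 + q/5
W(y) = √y (W(y) = 1*√y = √y)
w = 453/112 (w = 4 + 1/((-9/5 + (2 + 4)/5) + 23) = 4 + 1/((-9/5 + (⅕)*6) + 23) = 4 + 1/((-9/5 + 6/5) + 23) = 4 + 1/(-⅗ + 23) = 4 + 1/(112/5) = 4 + 5/112 = 453/112 ≈ 4.0446)
V(t) = 453/112
V(B(10, 3)) + W(74) = 453/112 + √74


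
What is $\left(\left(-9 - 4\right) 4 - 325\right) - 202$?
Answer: $-579$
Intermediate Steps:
$\left(\left(-9 - 4\right) 4 - 325\right) - 202 = \left(\left(-13\right) 4 - 325\right) - 202 = \left(-52 - 325\right) - 202 = -377 - 202 = -579$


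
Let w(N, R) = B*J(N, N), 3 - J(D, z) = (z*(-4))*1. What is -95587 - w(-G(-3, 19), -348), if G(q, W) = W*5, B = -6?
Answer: -97849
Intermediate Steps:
J(D, z) = 3 + 4*z (J(D, z) = 3 - z*(-4) = 3 - (-4*z) = 3 - (-4)*z = 3 + 4*z)
G(q, W) = 5*W
w(N, R) = -18 - 24*N (w(N, R) = -6*(3 + 4*N) = -18 - 24*N)
-95587 - w(-G(-3, 19), -348) = -95587 - (-18 - (-24)*5*19) = -95587 - (-18 - (-24)*95) = -95587 - (-18 - 24*(-95)) = -95587 - (-18 + 2280) = -95587 - 1*2262 = -95587 - 2262 = -97849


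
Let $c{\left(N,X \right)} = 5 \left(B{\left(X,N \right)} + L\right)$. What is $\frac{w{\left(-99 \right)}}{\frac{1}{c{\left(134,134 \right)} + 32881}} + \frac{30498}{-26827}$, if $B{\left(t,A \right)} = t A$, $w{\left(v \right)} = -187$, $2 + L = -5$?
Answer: $- \frac{615171630772}{26827} \approx -2.2931 \cdot 10^{7}$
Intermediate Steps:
$L = -7$ ($L = -2 - 5 = -7$)
$B{\left(t,A \right)} = A t$
$c{\left(N,X \right)} = -35 + 5 N X$ ($c{\left(N,X \right)} = 5 \left(N X - 7\right) = 5 \left(-7 + N X\right) = -35 + 5 N X$)
$\frac{w{\left(-99 \right)}}{\frac{1}{c{\left(134,134 \right)} + 32881}} + \frac{30498}{-26827} = - \frac{187}{\frac{1}{\left(-35 + 5 \cdot 134 \cdot 134\right) + 32881}} + \frac{30498}{-26827} = - \frac{187}{\frac{1}{\left(-35 + 89780\right) + 32881}} + 30498 \left(- \frac{1}{26827}\right) = - \frac{187}{\frac{1}{89745 + 32881}} - \frac{30498}{26827} = - \frac{187}{\frac{1}{122626}} - \frac{30498}{26827} = - 187 \frac{1}{\frac{1}{122626}} - \frac{30498}{26827} = \left(-187\right) 122626 - \frac{30498}{26827} = -22931062 - \frac{30498}{26827} = - \frac{615171630772}{26827}$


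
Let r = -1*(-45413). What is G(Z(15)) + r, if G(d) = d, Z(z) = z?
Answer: 45428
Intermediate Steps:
r = 45413
G(Z(15)) + r = 15 + 45413 = 45428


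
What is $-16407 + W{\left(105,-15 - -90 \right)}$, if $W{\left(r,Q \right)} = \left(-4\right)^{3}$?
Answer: $-16471$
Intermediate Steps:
$W{\left(r,Q \right)} = -64$
$-16407 + W{\left(105,-15 - -90 \right)} = -16407 - 64 = -16471$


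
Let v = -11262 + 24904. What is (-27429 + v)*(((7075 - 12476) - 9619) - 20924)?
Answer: 495559928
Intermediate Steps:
v = 13642
(-27429 + v)*(((7075 - 12476) - 9619) - 20924) = (-27429 + 13642)*(((7075 - 12476) - 9619) - 20924) = -13787*((-5401 - 9619) - 20924) = -13787*(-15020 - 20924) = -13787*(-35944) = 495559928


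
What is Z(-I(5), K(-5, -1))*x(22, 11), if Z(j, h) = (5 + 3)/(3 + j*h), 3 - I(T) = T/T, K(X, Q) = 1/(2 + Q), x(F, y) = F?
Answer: 176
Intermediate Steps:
I(T) = 2 (I(T) = 3 - T/T = 3 - 1*1 = 3 - 1 = 2)
Z(j, h) = 8/(3 + h*j)
Z(-I(5), K(-5, -1))*x(22, 11) = (8/(3 + (-1*2)/(2 - 1)))*22 = (8/(3 - 2/1))*22 = (8/(3 + 1*(-2)))*22 = (8/(3 - 2))*22 = (8/1)*22 = (8*1)*22 = 8*22 = 176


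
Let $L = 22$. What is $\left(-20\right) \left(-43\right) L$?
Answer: $18920$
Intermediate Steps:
$\left(-20\right) \left(-43\right) L = \left(-20\right) \left(-43\right) 22 = 860 \cdot 22 = 18920$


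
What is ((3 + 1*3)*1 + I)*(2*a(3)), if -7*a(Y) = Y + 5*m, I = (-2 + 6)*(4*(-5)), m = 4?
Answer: 3404/7 ≈ 486.29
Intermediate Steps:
I = -80 (I = 4*(-20) = -80)
a(Y) = -20/7 - Y/7 (a(Y) = -(Y + 5*4)/7 = -(Y + 20)/7 = -(20 + Y)/7 = -20/7 - Y/7)
((3 + 1*3)*1 + I)*(2*a(3)) = ((3 + 1*3)*1 - 80)*(2*(-20/7 - ⅐*3)) = ((3 + 3)*1 - 80)*(2*(-20/7 - 3/7)) = (6*1 - 80)*(2*(-23/7)) = (6 - 80)*(-46/7) = -74*(-46/7) = 3404/7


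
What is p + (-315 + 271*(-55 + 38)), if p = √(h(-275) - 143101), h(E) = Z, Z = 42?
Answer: -4922 + I*√143059 ≈ -4922.0 + 378.23*I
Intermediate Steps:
h(E) = 42
p = I*√143059 (p = √(42 - 143101) = √(-143059) = I*√143059 ≈ 378.23*I)
p + (-315 + 271*(-55 + 38)) = I*√143059 + (-315 + 271*(-55 + 38)) = I*√143059 + (-315 + 271*(-17)) = I*√143059 + (-315 - 4607) = I*√143059 - 4922 = -4922 + I*√143059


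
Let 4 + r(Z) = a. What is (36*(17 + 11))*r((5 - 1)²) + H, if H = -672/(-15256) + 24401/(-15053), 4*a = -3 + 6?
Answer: -94086356851/28706071 ≈ -3277.6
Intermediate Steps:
a = ¾ (a = (-3 + 6)/4 = (¼)*3 = ¾ ≈ 0.75000)
r(Z) = -13/4 (r(Z) = -4 + ¾ = -13/4)
H = -45268255/28706071 (H = -672*(-1/15256) + 24401*(-1/15053) = 84/1907 - 24401/15053 = -45268255/28706071 ≈ -1.5770)
(36*(17 + 11))*r((5 - 1)²) + H = (36*(17 + 11))*(-13/4) - 45268255/28706071 = (36*28)*(-13/4) - 45268255/28706071 = 1008*(-13/4) - 45268255/28706071 = -3276 - 45268255/28706071 = -94086356851/28706071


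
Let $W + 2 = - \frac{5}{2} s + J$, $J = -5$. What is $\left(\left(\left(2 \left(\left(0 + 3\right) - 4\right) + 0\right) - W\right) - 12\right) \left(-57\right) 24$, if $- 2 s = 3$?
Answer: $14706$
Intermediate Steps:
$s = - \frac{3}{2}$ ($s = \left(- \frac{1}{2}\right) 3 = - \frac{3}{2} \approx -1.5$)
$W = - \frac{13}{4}$ ($W = -2 - \left(5 - - \frac{5}{2} \left(- \frac{3}{2}\right)\right) = -2 - \left(5 - \left(-5\right) \frac{1}{2} \left(- \frac{3}{2}\right)\right) = -2 - \frac{5}{4} = - \frac{13}{4} \approx -3.25$)
$\left(\left(\left(2 \left(\left(0 + 3\right) - 4\right) + 0\right) - W\right) - 12\right) \left(-57\right) 24 = \left(\left(\left(2 \left(\left(0 + 3\right) - 4\right) + 0\right) - - \frac{13}{4}\right) - 12\right) \left(-57\right) 24 = \left(\left(\left(2 \left(3 - 4\right) + 0\right) + \frac{13}{4}\right) - 12\right) \left(-57\right) 24 = \left(\left(\left(2 \left(-1\right) + 0\right) + \frac{13}{4}\right) - 12\right) \left(-57\right) 24 = \left(\left(\left(-2 + 0\right) + \frac{13}{4}\right) - 12\right) \left(-57\right) 24 = \left(\left(-2 + \frac{13}{4}\right) - 12\right) \left(-57\right) 24 = \left(\frac{5}{4} - 12\right) \left(-57\right) 24 = \left(- \frac{43}{4}\right) \left(-57\right) 24 = \frac{2451}{4} \cdot 24 = 14706$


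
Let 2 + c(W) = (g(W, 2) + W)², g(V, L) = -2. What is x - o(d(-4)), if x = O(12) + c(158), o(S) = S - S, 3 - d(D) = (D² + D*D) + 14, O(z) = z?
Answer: 24346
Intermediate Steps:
d(D) = -11 - 2*D² (d(D) = 3 - ((D² + D*D) + 14) = 3 - ((D² + D²) + 14) = 3 - (2*D² + 14) = 3 - (14 + 2*D²) = 3 + (-14 - 2*D²) = -11 - 2*D²)
c(W) = -2 + (-2 + W)²
o(S) = 0
x = 24346 (x = 12 + (-2 + (-2 + 158)²) = 12 + (-2 + 156²) = 12 + (-2 + 24336) = 12 + 24334 = 24346)
x - o(d(-4)) = 24346 - 1*0 = 24346 + 0 = 24346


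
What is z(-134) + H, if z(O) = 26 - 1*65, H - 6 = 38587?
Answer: 38554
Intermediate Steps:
H = 38593 (H = 6 + 38587 = 38593)
z(O) = -39 (z(O) = 26 - 65 = -39)
z(-134) + H = -39 + 38593 = 38554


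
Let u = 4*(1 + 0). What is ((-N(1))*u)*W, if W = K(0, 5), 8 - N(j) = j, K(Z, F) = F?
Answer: -140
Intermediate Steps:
N(j) = 8 - j
u = 4 (u = 4*1 = 4)
W = 5
((-N(1))*u)*W = (-(8 - 1*1)*4)*5 = (-(8 - 1)*4)*5 = (-1*7*4)*5 = -7*4*5 = -28*5 = -140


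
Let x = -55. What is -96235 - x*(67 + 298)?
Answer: -76160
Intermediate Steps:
-96235 - x*(67 + 298) = -96235 - (-55)*(67 + 298) = -96235 - (-55)*365 = -96235 - 1*(-20075) = -96235 + 20075 = -76160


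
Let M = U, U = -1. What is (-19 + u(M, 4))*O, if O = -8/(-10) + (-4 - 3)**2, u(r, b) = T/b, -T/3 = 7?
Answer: -24153/20 ≈ -1207.7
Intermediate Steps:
T = -21 (T = -3*7 = -21)
M = -1
u(r, b) = -21/b
O = 249/5 (O = -8*(-1/10) + (-7)**2 = 4/5 + 49 = 249/5 ≈ 49.800)
(-19 + u(M, 4))*O = (-19 - 21/4)*(249/5) = -97/4*249/5 = -24153/20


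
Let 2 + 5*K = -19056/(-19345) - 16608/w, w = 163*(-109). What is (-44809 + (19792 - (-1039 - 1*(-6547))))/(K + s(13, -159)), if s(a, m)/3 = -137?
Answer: 52457611614375/706336429343 ≈ 74.267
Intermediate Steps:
s(a, m) = -411 (s(a, m) = 3*(-137) = -411)
w = -17767
K = -27555518/1718513075 (K = -2/5 + (-19056/(-19345) - 16608/(-17767))/5 = -2/5 + (-19056*(-1/19345) - 16608*(-1/17767))/5 = -2/5 + (19056/19345 + 16608/17767)/5 = -2/5 + (1/5)*(659849712/343702615) = -2/5 + 659849712/1718513075 = -27555518/1718513075 ≈ -0.016035)
(-44809 + (19792 - (-1039 - 1*(-6547))))/(K + s(13, -159)) = (-44809 + (19792 - (-1039 - 1*(-6547))))/(-27555518/1718513075 - 411) = (-44809 + (19792 - (-1039 + 6547)))/(-706336429343/1718513075) = (-44809 + (19792 - 1*5508))*(-1718513075/706336429343) = (-44809 + (19792 - 5508))*(-1718513075/706336429343) = (-44809 + 14284)*(-1718513075/706336429343) = -30525*(-1718513075/706336429343) = 52457611614375/706336429343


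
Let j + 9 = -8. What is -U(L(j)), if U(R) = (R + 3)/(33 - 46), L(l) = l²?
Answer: 292/13 ≈ 22.462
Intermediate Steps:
j = -17 (j = -9 - 8 = -17)
U(R) = -3/13 - R/13 (U(R) = (3 + R)/(-13) = (3 + R)*(-1/13) = -3/13 - R/13)
-U(L(j)) = -(-3/13 - 1/13*(-17)²) = -(-3/13 - 1/13*289) = -(-3/13 - 289/13) = -1*(-292/13) = 292/13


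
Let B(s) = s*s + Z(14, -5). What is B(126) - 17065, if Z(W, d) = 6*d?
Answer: -1219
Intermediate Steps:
B(s) = -30 + s**2 (B(s) = s*s + 6*(-5) = s**2 - 30 = -30 + s**2)
B(126) - 17065 = (-30 + 126**2) - 17065 = (-30 + 15876) - 17065 = 15846 - 17065 = -1219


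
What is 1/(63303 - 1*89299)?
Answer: -1/25996 ≈ -3.8467e-5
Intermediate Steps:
1/(63303 - 1*89299) = 1/(63303 - 89299) = 1/(-25996) = -1/25996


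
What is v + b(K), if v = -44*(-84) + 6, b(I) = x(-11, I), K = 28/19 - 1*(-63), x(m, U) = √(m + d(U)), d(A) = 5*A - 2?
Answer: 3702 + √111682/19 ≈ 3719.6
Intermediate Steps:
d(A) = -2 + 5*A
x(m, U) = √(-2 + m + 5*U) (x(m, U) = √(m + (-2 + 5*U)) = √(-2 + m + 5*U))
K = 1225/19 (K = 28*(1/19) + 63 = 28/19 + 63 = 1225/19 ≈ 64.474)
b(I) = √(-13 + 5*I) (b(I) = √(-2 - 11 + 5*I) = √(-13 + 5*I))
v = 3702 (v = 3696 + 6 = 3702)
v + b(K) = 3702 + √(-13 + 5*(1225/19)) = 3702 + √(-13 + 6125/19) = 3702 + √(5878/19) = 3702 + √111682/19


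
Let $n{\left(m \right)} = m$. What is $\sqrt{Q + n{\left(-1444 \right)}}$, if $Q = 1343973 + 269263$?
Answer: $12 \sqrt{11193} \approx 1269.6$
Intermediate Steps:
$Q = 1613236$
$\sqrt{Q + n{\left(-1444 \right)}} = \sqrt{1613236 - 1444} = \sqrt{1611792} = 12 \sqrt{11193}$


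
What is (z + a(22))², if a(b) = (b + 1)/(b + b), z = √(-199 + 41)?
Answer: -305359/1936 + 23*I*√158/22 ≈ -157.73 + 13.141*I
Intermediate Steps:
z = I*√158 (z = √(-158) = I*√158 ≈ 12.57*I)
a(b) = (1 + b)/(2*b) (a(b) = (1 + b)/((2*b)) = (1 + b)*(1/(2*b)) = (1 + b)/(2*b))
(z + a(22))² = (I*√158 + (½)*(1 + 22)/22)² = (I*√158 + (½)*(1/22)*23)² = (I*√158 + 23/44)² = (23/44 + I*√158)²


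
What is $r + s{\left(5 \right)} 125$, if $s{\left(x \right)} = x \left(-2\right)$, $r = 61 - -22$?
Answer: $-1167$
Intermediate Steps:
$r = 83$ ($r = 61 + 22 = 83$)
$s{\left(x \right)} = - 2 x$
$r + s{\left(5 \right)} 125 = 83 + \left(-2\right) 5 \cdot 125 = 83 - 1250 = -1167$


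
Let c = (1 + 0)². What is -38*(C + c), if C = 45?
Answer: -1748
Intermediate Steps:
c = 1 (c = 1² = 1)
-38*(C + c) = -38*(45 + 1) = -38*46 = -1748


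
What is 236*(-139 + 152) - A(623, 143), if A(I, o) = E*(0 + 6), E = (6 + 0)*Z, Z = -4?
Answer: 3212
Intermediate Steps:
E = -24 (E = (6 + 0)*(-4) = 6*(-4) = -24)
A(I, o) = -144 (A(I, o) = -24*(0 + 6) = -24*6 = -144)
236*(-139 + 152) - A(623, 143) = 236*(-139 + 152) - 1*(-144) = 236*13 + 144 = 3068 + 144 = 3212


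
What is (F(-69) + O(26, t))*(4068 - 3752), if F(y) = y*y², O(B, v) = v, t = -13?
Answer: -103812952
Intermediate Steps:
F(y) = y³
(F(-69) + O(26, t))*(4068 - 3752) = ((-69)³ - 13)*(4068 - 3752) = (-328509 - 13)*316 = -328522*316 = -103812952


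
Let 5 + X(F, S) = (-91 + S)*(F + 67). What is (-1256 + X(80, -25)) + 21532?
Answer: 3219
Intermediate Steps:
X(F, S) = -5 + (-91 + S)*(67 + F) (X(F, S) = -5 + (-91 + S)*(F + 67) = -5 + (-91 + S)*(67 + F))
(-1256 + X(80, -25)) + 21532 = (-1256 + (-6102 - 91*80 + 67*(-25) + 80*(-25))) + 21532 = (-1256 + (-6102 - 7280 - 1675 - 2000)) + 21532 = (-1256 - 17057) + 21532 = -18313 + 21532 = 3219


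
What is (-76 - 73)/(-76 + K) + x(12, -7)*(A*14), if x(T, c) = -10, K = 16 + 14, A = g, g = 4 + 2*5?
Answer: -90011/46 ≈ -1956.8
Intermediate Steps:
g = 14 (g = 4 + 10 = 14)
A = 14
K = 30
(-76 - 73)/(-76 + K) + x(12, -7)*(A*14) = (-76 - 73)/(-76 + 30) - 140*14 = -149/(-46) - 10*196 = -149*(-1/46) - 1960 = 149/46 - 1960 = -90011/46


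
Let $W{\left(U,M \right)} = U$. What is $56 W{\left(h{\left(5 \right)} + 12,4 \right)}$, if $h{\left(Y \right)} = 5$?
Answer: $952$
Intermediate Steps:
$56 W{\left(h{\left(5 \right)} + 12,4 \right)} = 56 \left(5 + 12\right) = 56 \cdot 17 = 952$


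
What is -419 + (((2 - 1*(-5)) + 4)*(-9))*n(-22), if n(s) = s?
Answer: 1759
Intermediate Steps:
-419 + (((2 - 1*(-5)) + 4)*(-9))*n(-22) = -419 + (((2 - 1*(-5)) + 4)*(-9))*(-22) = -419 + (((2 + 5) + 4)*(-9))*(-22) = -419 + ((7 + 4)*(-9))*(-22) = -419 + (11*(-9))*(-22) = -419 - 99*(-22) = -419 + 2178 = 1759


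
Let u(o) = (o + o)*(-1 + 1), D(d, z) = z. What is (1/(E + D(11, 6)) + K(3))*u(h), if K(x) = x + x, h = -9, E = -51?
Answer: 0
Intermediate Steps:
K(x) = 2*x
u(o) = 0 (u(o) = (2*o)*0 = 0)
(1/(E + D(11, 6)) + K(3))*u(h) = (1/(-51 + 6) + 2*3)*0 = (1/(-45) + 6)*0 = (-1/45 + 6)*0 = (269/45)*0 = 0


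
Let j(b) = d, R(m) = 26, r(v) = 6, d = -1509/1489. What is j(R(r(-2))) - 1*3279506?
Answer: -4883185943/1489 ≈ -3.2795e+6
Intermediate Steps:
d = -1509/1489 (d = -1509*1/1489 = -1509/1489 ≈ -1.0134)
j(b) = -1509/1489
j(R(r(-2))) - 1*3279506 = -1509/1489 - 1*3279506 = -1509/1489 - 3279506 = -4883185943/1489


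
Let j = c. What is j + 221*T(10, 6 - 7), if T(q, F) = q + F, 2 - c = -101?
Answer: 2092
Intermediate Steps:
c = 103 (c = 2 - 1*(-101) = 2 + 101 = 103)
j = 103
T(q, F) = F + q
j + 221*T(10, 6 - 7) = 103 + 221*((6 - 7) + 10) = 103 + 221*(-1 + 10) = 103 + 221*9 = 103 + 1989 = 2092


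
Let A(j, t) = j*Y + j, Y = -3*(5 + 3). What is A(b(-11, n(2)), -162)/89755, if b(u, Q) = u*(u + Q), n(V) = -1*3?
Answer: -3542/89755 ≈ -0.039463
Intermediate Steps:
n(V) = -3
Y = -24 (Y = -3*8 = -24)
b(u, Q) = u*(Q + u)
A(j, t) = -23*j (A(j, t) = j*(-24) + j = -24*j + j = -23*j)
A(b(-11, n(2)), -162)/89755 = -(-253)*(-3 - 11)/89755 = -(-253)*(-14)*(1/89755) = -23*154*(1/89755) = -3542*1/89755 = -3542/89755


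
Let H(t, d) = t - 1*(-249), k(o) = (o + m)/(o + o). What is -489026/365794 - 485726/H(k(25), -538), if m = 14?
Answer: -4444945133957/2284200633 ≈ -1946.0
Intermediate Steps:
k(o) = (14 + o)/(2*o) (k(o) = (o + 14)/(o + o) = (14 + o)/((2*o)) = (14 + o)*(1/(2*o)) = (14 + o)/(2*o))
H(t, d) = 249 + t (H(t, d) = t + 249 = 249 + t)
-489026/365794 - 485726/H(k(25), -538) = -489026/365794 - 485726/(249 + (1/2)*(14 + 25)/25) = -489026*1/365794 - 485726/(249 + (1/2)*(1/25)*39) = -244513/182897 - 485726/(249 + 39/50) = -244513/182897 - 485726/12489/50 = -244513/182897 - 485726*50/12489 = -244513/182897 - 24286300/12489 = -4444945133957/2284200633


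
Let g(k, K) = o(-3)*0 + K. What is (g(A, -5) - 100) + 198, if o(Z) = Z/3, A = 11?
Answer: 93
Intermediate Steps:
o(Z) = Z/3 (o(Z) = Z*(⅓) = Z/3)
g(k, K) = K (g(k, K) = ((⅓)*(-3))*0 + K = -1*0 + K = 0 + K = K)
(g(A, -5) - 100) + 198 = (-5 - 100) + 198 = -105 + 198 = 93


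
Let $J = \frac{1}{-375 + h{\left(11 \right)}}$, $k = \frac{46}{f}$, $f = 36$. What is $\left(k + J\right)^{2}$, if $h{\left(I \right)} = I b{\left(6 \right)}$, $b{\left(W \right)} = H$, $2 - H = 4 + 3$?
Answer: $\frac{6091024}{3744225} \approx 1.6268$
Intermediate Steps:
$H = -5$ ($H = 2 - \left(4 + 3\right) = 2 - 7 = -5$)
$b{\left(W \right)} = -5$
$h{\left(I \right)} = - 5 I$ ($h{\left(I \right)} = I \left(-5\right) = - 5 I$)
$k = \frac{23}{18}$ ($k = \frac{46}{36} = 46 \cdot \frac{1}{36} = \frac{23}{18} \approx 1.2778$)
$J = - \frac{1}{430}$ ($J = \frac{1}{-375 - 55} = \frac{1}{-430} = - \frac{1}{430} \approx -0.0023256$)
$\left(k + J\right)^{2} = \left(\frac{23}{18} - \frac{1}{430}\right)^{2} = \left(\frac{2468}{1935}\right)^{2} = \frac{6091024}{3744225}$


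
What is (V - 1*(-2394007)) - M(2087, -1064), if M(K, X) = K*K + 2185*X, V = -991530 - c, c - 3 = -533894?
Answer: -94361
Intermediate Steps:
c = -533891 (c = 3 - 533894 = -533891)
V = -457639 (V = -991530 - 1*(-533891) = -991530 + 533891 = -457639)
M(K, X) = K**2 + 2185*X
(V - 1*(-2394007)) - M(2087, -1064) = (-457639 - 1*(-2394007)) - (2087**2 + 2185*(-1064)) = (-457639 + 2394007) - (4355569 - 2324840) = 1936368 - 1*2030729 = 1936368 - 2030729 = -94361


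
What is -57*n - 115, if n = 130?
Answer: -7525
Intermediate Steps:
-57*n - 115 = -57*130 - 115 = -7410 - 115 = -7525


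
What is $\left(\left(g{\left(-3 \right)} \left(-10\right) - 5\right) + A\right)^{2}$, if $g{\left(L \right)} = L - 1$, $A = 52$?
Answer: $7569$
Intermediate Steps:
$g{\left(L \right)} = -1 + L$
$\left(\left(g{\left(-3 \right)} \left(-10\right) - 5\right) + A\right)^{2} = \left(\left(\left(-1 - 3\right) \left(-10\right) - 5\right) + 52\right)^{2} = \left(\left(\left(-4\right) \left(-10\right) - 5\right) + 52\right)^{2} = \left(\left(40 - 5\right) + 52\right)^{2} = \left(35 + 52\right)^{2} = 87^{2} = 7569$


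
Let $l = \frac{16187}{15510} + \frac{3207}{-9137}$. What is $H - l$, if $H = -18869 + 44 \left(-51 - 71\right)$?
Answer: $- \frac{3434841464239}{141714870} \approx -24238.0$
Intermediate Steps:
$l = \frac{98160049}{141714870}$ ($l = 16187 \cdot \frac{1}{15510} + 3207 \left(- \frac{1}{9137}\right) = \frac{16187}{15510} - \frac{3207}{9137} = \frac{98160049}{141714870} \approx 0.69266$)
$H = -24237$ ($H = -18869 + 44 \left(-122\right) = -18869 - 5368 = -24237$)
$H - l = -24237 - \frac{98160049}{141714870} = - \frac{3434841464239}{141714870}$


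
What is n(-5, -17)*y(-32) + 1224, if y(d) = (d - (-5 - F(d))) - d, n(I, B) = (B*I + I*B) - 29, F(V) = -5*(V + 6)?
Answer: 20259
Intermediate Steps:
F(V) = -30 - 5*V (F(V) = -5*(6 + V) = -30 - 5*V)
n(I, B) = -29 + 2*B*I (n(I, B) = (B*I + B*I) - 29 = 2*B*I - 29 = -29 + 2*B*I)
y(d) = -25 - 5*d (y(d) = (d - (-5 - (-30 - 5*d))) - d = (d - (-5 + (30 + 5*d))) - d = (d - (25 + 5*d)) - d = (d + (-25 - 5*d)) - d = (-25 - 4*d) - d = -25 - 5*d)
n(-5, -17)*y(-32) + 1224 = (-29 + 2*(-17)*(-5))*(-25 - 5*(-32)) + 1224 = (-29 + 170)*(-25 + 160) + 1224 = 141*135 + 1224 = 19035 + 1224 = 20259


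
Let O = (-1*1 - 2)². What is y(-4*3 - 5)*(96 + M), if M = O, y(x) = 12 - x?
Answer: 3045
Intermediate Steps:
O = 9 (O = (-1 - 2)² = (-3)² = 9)
M = 9
y(-4*3 - 5)*(96 + M) = (12 - (-4*3 - 5))*(96 + 9) = (12 - (-12 - 5))*105 = (12 - 1*(-17))*105 = (12 + 17)*105 = 29*105 = 3045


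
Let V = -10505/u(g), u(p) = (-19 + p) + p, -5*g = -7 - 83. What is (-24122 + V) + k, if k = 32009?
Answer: 123574/17 ≈ 7269.1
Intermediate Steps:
g = 18 (g = -(-7 - 83)/5 = -⅕*(-90) = 18)
u(p) = -19 + 2*p
V = -10505/17 (V = -10505/(-19 + 2*18) = -10505/(-19 + 36) = -10505/17 ≈ -617.94)
(-24122 + V) + k = (-24122 - 10505/17) + 32009 = -420579/17 + 32009 = 123574/17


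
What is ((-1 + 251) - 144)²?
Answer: 11236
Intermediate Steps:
((-1 + 251) - 144)² = (250 - 144)² = 106² = 11236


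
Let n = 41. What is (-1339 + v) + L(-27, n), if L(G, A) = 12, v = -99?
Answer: -1426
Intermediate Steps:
(-1339 + v) + L(-27, n) = (-1339 - 99) + 12 = -1438 + 12 = -1426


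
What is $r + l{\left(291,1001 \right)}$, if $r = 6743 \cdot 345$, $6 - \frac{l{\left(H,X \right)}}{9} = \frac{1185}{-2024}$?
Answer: $\frac{4708622001}{2024} \approx 2.3264 \cdot 10^{6}$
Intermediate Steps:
$l{\left(H,X \right)} = \frac{119961}{2024}$ ($l{\left(H,X \right)} = 54 - 9 \frac{1185}{-2024} = 54 - 9 \cdot 1185 \left(- \frac{1}{2024}\right) = 54 - - \frac{10665}{2024} = 54 + \frac{10665}{2024} = \frac{119961}{2024}$)
$r = 2326335$
$r + l{\left(291,1001 \right)} = 2326335 + \frac{119961}{2024} = \frac{4708622001}{2024}$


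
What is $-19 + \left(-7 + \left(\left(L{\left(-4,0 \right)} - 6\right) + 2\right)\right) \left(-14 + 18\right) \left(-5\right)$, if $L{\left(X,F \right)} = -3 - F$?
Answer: $261$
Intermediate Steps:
$-19 + \left(-7 + \left(\left(L{\left(-4,0 \right)} - 6\right) + 2\right)\right) \left(-14 + 18\right) \left(-5\right) = -19 + \left(-7 + \left(\left(\left(-3 - 0\right) - 6\right) + 2\right)\right) \left(-14 + 18\right) \left(-5\right) = -19 + \left(-7 + \left(\left(\left(-3 + 0\right) - 6\right) + 2\right)\right) 4 \left(-5\right) = -19 + \left(-7 + \left(\left(-3 - 6\right) + 2\right)\right) 4 \left(-5\right) = -19 + \left(-7 + \left(-9 + 2\right)\right) 4 \left(-5\right) = -19 + \left(-7 - 7\right) 4 \left(-5\right) = -19 + \left(-14\right) 4 \left(-5\right) = -19 - -280 = -19 + 280 = 261$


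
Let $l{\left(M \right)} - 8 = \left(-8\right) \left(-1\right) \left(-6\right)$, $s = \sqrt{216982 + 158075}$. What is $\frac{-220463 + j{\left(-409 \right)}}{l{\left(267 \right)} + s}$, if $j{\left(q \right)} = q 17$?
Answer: $- \frac{41920}{1721} - \frac{3144 \sqrt{41673}}{1721} \approx -397.29$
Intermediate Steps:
$j{\left(q \right)} = 17 q$
$s = 3 \sqrt{41673}$ ($s = \sqrt{375057} = 3 \sqrt{41673} \approx 612.42$)
$l{\left(M \right)} = -40$ ($l{\left(M \right)} = 8 + \left(-8\right) \left(-1\right) \left(-6\right) = 8 + 8 \left(-6\right) = 8 - 48 = -40$)
$\frac{-220463 + j{\left(-409 \right)}}{l{\left(267 \right)} + s} = \frac{-220463 + 17 \left(-409\right)}{-40 + 3 \sqrt{41673}} = \frac{-220463 - 6953}{-40 + 3 \sqrt{41673}} = - \frac{227416}{-40 + 3 \sqrt{41673}}$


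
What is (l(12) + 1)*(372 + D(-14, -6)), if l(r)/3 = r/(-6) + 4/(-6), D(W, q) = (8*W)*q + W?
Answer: -7210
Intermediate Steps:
D(W, q) = W + 8*W*q (D(W, q) = 8*W*q + W = W + 8*W*q)
l(r) = -2 - r/2 (l(r) = 3*(r/(-6) + 4/(-6)) = 3*(r*(-⅙) + 4*(-⅙)) = 3*(-r/6 - ⅔) = 3*(-⅔ - r/6) = -2 - r/2)
(l(12) + 1)*(372 + D(-14, -6)) = ((-2 - ½*12) + 1)*(372 - 14*(1 + 8*(-6))) = ((-2 - 6) + 1)*(372 - 14*(1 - 48)) = (-8 + 1)*(372 - 14*(-47)) = -7*(372 + 658) = -7*1030 = -7210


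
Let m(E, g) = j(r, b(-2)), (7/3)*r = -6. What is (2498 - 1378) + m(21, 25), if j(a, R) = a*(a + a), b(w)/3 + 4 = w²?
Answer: 55528/49 ≈ 1133.2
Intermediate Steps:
r = -18/7 (r = (3/7)*(-6) = -18/7 ≈ -2.5714)
b(w) = -12 + 3*w²
j(a, R) = 2*a² (j(a, R) = a*(2*a) = 2*a²)
m(E, g) = 648/49 (m(E, g) = 2*(-18/7)² = 2*(324/49) = 648/49)
(2498 - 1378) + m(21, 25) = (2498 - 1378) + 648/49 = 1120 + 648/49 = 55528/49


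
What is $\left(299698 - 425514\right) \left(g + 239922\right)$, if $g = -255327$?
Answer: $1938195480$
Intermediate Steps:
$\left(299698 - 425514\right) \left(g + 239922\right) = \left(299698 - 425514\right) \left(-255327 + 239922\right) = \left(-125816\right) \left(-15405\right) = 1938195480$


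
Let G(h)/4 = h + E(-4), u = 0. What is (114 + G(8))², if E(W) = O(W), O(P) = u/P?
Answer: 21316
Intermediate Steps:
O(P) = 0 (O(P) = 0/P = 0)
E(W) = 0
G(h) = 4*h (G(h) = 4*(h + 0) = 4*h)
(114 + G(8))² = (114 + 4*8)² = (114 + 32)² = 146² = 21316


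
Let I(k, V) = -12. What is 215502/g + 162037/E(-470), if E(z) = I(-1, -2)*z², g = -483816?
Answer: -27068699783/53437477200 ≈ -0.50655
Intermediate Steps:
E(z) = -12*z²
215502/g + 162037/E(-470) = 215502/(-483816) + 162037/((-12*(-470)²)) = 215502*(-1/483816) + 162037/((-12*220900)) = -35917/80636 + 162037/(-2650800) = -35917/80636 + 162037*(-1/2650800) = -35917/80636 - 162037/2650800 = -27068699783/53437477200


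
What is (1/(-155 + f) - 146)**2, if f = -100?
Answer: 1386147361/65025 ≈ 21317.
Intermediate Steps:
(1/(-155 + f) - 146)**2 = (1/(-155 - 100) - 146)**2 = (1/(-255) - 146)**2 = (-1/255 - 146)**2 = (-37231/255)**2 = 1386147361/65025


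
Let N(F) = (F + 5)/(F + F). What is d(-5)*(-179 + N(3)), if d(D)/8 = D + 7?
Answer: -8528/3 ≈ -2842.7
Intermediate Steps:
d(D) = 56 + 8*D (d(D) = 8*(D + 7) = 8*(7 + D) = 56 + 8*D)
N(F) = (5 + F)/(2*F) (N(F) = (5 + F)/((2*F)) = (5 + F)*(1/(2*F)) = (5 + F)/(2*F))
d(-5)*(-179 + N(3)) = (56 + 8*(-5))*(-179 + (½)*(5 + 3)/3) = (56 - 40)*(-179 + (½)*(⅓)*8) = 16*(-179 + 4/3) = 16*(-533/3) = -8528/3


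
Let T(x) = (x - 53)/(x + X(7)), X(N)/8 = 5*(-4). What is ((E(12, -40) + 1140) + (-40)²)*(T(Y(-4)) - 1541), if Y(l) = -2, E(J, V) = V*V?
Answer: -541603790/81 ≈ -6.6865e+6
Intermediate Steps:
X(N) = -160 (X(N) = 8*(5*(-4)) = 8*(-20) = -160)
E(J, V) = V²
T(x) = (-53 + x)/(-160 + x) (T(x) = (x - 53)/(x - 160) = (-53 + x)/(-160 + x))
((E(12, -40) + 1140) + (-40)²)*(T(Y(-4)) - 1541) = (((-40)² + 1140) + (-40)²)*((-53 - 2)/(-160 - 2) - 1541) = ((1600 + 1140) + 1600)*(-55/(-162) - 1541) = (2740 + 1600)*(-1/162*(-55) - 1541) = 4340*(55/162 - 1541) = 4340*(-249587/162) = -541603790/81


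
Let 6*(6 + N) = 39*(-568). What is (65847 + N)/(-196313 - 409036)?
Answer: -62149/605349 ≈ -0.10267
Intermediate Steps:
N = -3698 (N = -6 + (39*(-568))/6 = -6 + (⅙)*(-22152) = -6 - 3692 = -3698)
(65847 + N)/(-196313 - 409036) = (65847 - 3698)/(-196313 - 409036) = 62149/(-605349) = 62149*(-1/605349) = -62149/605349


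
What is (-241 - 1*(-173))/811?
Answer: -68/811 ≈ -0.083847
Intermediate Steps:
(-241 - 1*(-173))/811 = (-241 + 173)*(1/811) = -68*1/811 = -68/811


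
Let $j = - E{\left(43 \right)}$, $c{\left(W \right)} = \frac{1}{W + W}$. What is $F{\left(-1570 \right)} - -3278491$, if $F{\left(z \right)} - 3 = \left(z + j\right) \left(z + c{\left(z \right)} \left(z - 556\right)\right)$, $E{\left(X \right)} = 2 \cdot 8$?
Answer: $\frac{4527440531}{785} \approx 5.7674 \cdot 10^{6}$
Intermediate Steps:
$c{\left(W \right)} = \frac{1}{2 W}$
$E{\left(X \right)} = 16$
$j = -16$ ($j = \left(-1\right) 16 = -16$)
$F{\left(z \right)} = 3 + \left(-16 + z\right) \left(z + \frac{-556 + z}{2 z}\right)$ ($F{\left(z \right)} = 3 + \left(z - 16\right) \left(z + \frac{1}{2 z} \left(z - 556\right)\right) = 3 + \left(-16 + z\right) \left(z + \frac{1}{2 z} \left(-556 + z\right)\right) = 3 + \left(-16 + z\right) \left(z + \frac{-556 + z}{2 z}\right)$)
$F{\left(-1570 \right)} - -3278491 = \left(-283 + \left(-1570\right)^{2} + \frac{4448}{-1570} - -24335\right) - -3278491 = \left(-283 + 2464900 + 4448 \left(- \frac{1}{1570}\right) + 24335\right) + 3278491 = \left(-283 + 2464900 - \frac{2224}{785} + 24335\right) + 3278491 = \frac{1953825096}{785} + 3278491 = \frac{4527440531}{785}$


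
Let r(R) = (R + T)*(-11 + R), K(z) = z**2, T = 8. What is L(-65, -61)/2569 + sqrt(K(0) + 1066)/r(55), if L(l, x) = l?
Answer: -65/2569 + sqrt(1066)/2772 ≈ -0.013523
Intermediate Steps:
r(R) = (-11 + R)*(8 + R) (r(R) = (R + 8)*(-11 + R) = (8 + R)*(-11 + R) = (-11 + R)*(8 + R))
L(-65, -61)/2569 + sqrt(K(0) + 1066)/r(55) = -65/2569 + sqrt(0**2 + 1066)/(-88 + 55**2 - 3*55) = -65*1/2569 + sqrt(0 + 1066)/(-88 + 3025 - 165) = -65/2569 + sqrt(1066)/2772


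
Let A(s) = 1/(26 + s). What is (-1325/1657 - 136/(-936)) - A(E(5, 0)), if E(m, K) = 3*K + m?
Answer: -4126405/6009939 ≈ -0.68660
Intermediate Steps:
E(m, K) = m + 3*K
(-1325/1657 - 136/(-936)) - A(E(5, 0)) = (-1325/1657 - 136/(-936)) - 1/(26 + (5 + 3*0)) = (-1325*1/1657 - 136*(-1/936)) - 1/(26 + (5 + 0)) = (-1325/1657 + 17/117) - 1/(26 + 5) = -126856/193869 - 1/31 = -4126405/6009939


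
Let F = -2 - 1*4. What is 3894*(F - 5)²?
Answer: 471174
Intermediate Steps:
F = -6 (F = -2 - 4 = -6)
3894*(F - 5)² = 3894*(-6 - 5)² = 3894*(-11)² = 3894*121 = 471174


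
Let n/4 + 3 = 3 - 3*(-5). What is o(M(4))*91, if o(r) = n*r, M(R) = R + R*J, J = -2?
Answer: -21840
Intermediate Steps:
n = 60 (n = -12 + 4*(3 - 3*(-5)) = -12 + 4*(3 + 15) = -12 + 4*18 = -12 + 72 = 60)
M(R) = -R (M(R) = R + R*(-2) = R - 2*R = -R)
o(r) = 60*r
o(M(4))*91 = (60*(-1*4))*91 = (60*(-4))*91 = -240*91 = -21840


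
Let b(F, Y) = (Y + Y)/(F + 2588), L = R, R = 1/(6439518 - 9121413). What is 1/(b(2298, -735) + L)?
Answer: -935981355/281599324 ≈ -3.3238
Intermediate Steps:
R = -1/2681895 (R = 1/(-2681895) = -1/2681895 ≈ -3.7287e-7)
L = -1/2681895 ≈ -3.7287e-7
b(F, Y) = 2*Y/(2588 + F) (b(F, Y) = (2*Y)/(2588 + F) = 2*Y/(2588 + F))
1/(b(2298, -735) + L) = 1/(2*(-735)/(2588 + 2298) - 1/2681895) = 1/(2*(-735)/4886 - 1/2681895) = 1/(2*(-735)*(1/4886) - 1/2681895) = 1/(-105/349 - 1/2681895) = 1/(-281599324/935981355) = -935981355/281599324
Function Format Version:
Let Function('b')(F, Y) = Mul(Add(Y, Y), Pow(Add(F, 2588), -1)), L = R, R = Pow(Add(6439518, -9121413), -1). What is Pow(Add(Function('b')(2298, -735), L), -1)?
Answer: Rational(-935981355, 281599324) ≈ -3.3238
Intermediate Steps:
R = Rational(-1, 2681895) (R = Pow(-2681895, -1) = Rational(-1, 2681895) ≈ -3.7287e-7)
L = Rational(-1, 2681895) ≈ -3.7287e-7
Function('b')(F, Y) = Mul(2, Y, Pow(Add(2588, F), -1)) (Function('b')(F, Y) = Mul(Mul(2, Y), Pow(Add(2588, F), -1)) = Mul(2, Y, Pow(Add(2588, F), -1)))
Pow(Add(Function('b')(2298, -735), L), -1) = Pow(Add(Mul(2, -735, Pow(Add(2588, 2298), -1)), Rational(-1, 2681895)), -1) = Pow(Add(Mul(2, -735, Pow(4886, -1)), Rational(-1, 2681895)), -1) = Pow(Add(Mul(2, -735, Rational(1, 4886)), Rational(-1, 2681895)), -1) = Pow(Add(Rational(-105, 349), Rational(-1, 2681895)), -1) = Pow(Rational(-281599324, 935981355), -1) = Rational(-935981355, 281599324)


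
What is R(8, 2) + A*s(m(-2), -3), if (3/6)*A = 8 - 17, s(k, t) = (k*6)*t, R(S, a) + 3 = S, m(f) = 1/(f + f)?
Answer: -76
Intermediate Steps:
m(f) = 1/(2*f)
R(S, a) = -3 + S
s(k, t) = 6*k*t (s(k, t) = (6*k)*t = 6*k*t)
A = -18 (A = 2*(8 - 17) = 2*(-9) = -18)
R(8, 2) + A*s(m(-2), -3) = (-3 + 8) - 108*(1/2)/(-2)*(-3) = 5 - 108*(1/2)*(-1/2)*(-3) = 5 - 108*(-1)*(-3)/4 = 5 - 18*9/2 = 5 - 81 = -76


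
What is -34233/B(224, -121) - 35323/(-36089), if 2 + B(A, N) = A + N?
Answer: -1231867114/3644989 ≈ -337.96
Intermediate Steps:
B(A, N) = -2 + A + N (B(A, N) = -2 + (A + N) = -2 + A + N)
-34233/B(224, -121) - 35323/(-36089) = -34233/(-2 + 224 - 121) - 35323/(-36089) = -34233/101 - 35323*(-1/36089) = -34233*1/101 + 35323/36089 = -34233/101 + 35323/36089 = -1231867114/3644989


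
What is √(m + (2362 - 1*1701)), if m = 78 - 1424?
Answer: I*√685 ≈ 26.173*I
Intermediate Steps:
m = -1346
√(m + (2362 - 1*1701)) = √(-1346 + (2362 - 1*1701)) = √(-1346 + (2362 - 1701)) = √(-1346 + 661) = √(-685) = I*√685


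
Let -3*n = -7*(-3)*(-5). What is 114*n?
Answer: 3990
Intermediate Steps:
n = 35 (n = -(-7*(-3))*(-5)/3 = -7*(-5) = -1/3*(-105) = 35)
114*n = 114*35 = 3990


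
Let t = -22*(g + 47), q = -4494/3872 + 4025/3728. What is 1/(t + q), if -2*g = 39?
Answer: -225544/136472383 ≈ -0.0016527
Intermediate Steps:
g = -39/2 (g = -1/2*39 = -39/2 ≈ -19.500)
q = -18263/225544 (q = -4494*1/3872 + 4025*(1/3728) = -2247/1936 + 4025/3728 = -18263/225544 ≈ -0.080973)
t = -605 (t = -22*(-39/2 + 47) = -22*55/2 = -605)
1/(t + q) = 1/(-605 - 18263/225544) = 1/(-136472383/225544) = -225544/136472383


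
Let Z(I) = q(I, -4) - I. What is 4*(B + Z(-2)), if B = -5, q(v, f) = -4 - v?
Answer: -20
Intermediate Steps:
Z(I) = -4 - 2*I (Z(I) = (-4 - I) - I = -4 - 2*I)
4*(B + Z(-2)) = 4*(-5 + (-4 - 2*(-2))) = 4*(-5 + (-4 + 4)) = 4*(-5 + 0) = 4*(-5) = -20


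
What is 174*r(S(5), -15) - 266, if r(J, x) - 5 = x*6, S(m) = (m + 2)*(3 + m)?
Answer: -15056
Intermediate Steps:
S(m) = (2 + m)*(3 + m)
r(J, x) = 5 + 6*x (r(J, x) = 5 + x*6 = 5 + 6*x)
174*r(S(5), -15) - 266 = 174*(5 + 6*(-15)) - 266 = 174*(5 - 90) - 266 = 174*(-85) - 266 = -14790 - 266 = -15056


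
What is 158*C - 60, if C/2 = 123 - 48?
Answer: 23640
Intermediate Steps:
C = 150 (C = 2*(123 - 48) = 2*75 = 150)
158*C - 60 = 158*150 - 60 = 23700 - 60 = 23640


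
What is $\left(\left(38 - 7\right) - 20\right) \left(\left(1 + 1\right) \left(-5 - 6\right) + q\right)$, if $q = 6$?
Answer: $-176$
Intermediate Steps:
$\left(\left(38 - 7\right) - 20\right) \left(\left(1 + 1\right) \left(-5 - 6\right) + q\right) = \left(\left(38 - 7\right) - 20\right) \left(\left(1 + 1\right) \left(-5 - 6\right) + 6\right) = \left(31 - 20\right) \left(2 \left(-5 - 6\right) + 6\right) = 11 \left(2 \left(-11\right) + 6\right) = 11 \left(-22 + 6\right) = 11 \left(-16\right) = -176$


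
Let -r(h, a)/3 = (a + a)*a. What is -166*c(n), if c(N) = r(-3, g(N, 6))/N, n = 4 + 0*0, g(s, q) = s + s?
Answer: 15936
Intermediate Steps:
g(s, q) = 2*s
n = 4 (n = 4 + 0 = 4)
r(h, a) = -6*a**2 (r(h, a) = -3*(a + a)*a = -3*2*a*a = -6*a**2)
c(N) = -24*N (c(N) = (-6*4*N**2)/N = (-24*N**2)/N = -24*N)
-166*c(n) = -(-3984)*4 = -166*(-96) = 15936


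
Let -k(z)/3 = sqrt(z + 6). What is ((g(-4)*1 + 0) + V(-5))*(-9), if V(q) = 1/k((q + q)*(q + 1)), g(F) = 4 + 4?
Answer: -72 + 3*sqrt(46)/46 ≈ -71.558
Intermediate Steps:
g(F) = 8
k(z) = -3*sqrt(6 + z) (k(z) = -3*sqrt(z + 6) = -3*sqrt(6 + z))
V(q) = -1/(3*sqrt(6 + 2*q*(1 + q))) (V(q) = 1/(-3*sqrt(6 + (q + q)*(q + 1))) = 1/(-3*sqrt(6 + (2*q)*(1 + q))) = 1/(-3*sqrt(6 + 2*q*(1 + q))) = -1/(3*sqrt(6 + 2*q*(1 + q))))
((g(-4)*1 + 0) + V(-5))*(-9) = ((8*1 + 0) - sqrt(2)/(6*sqrt(3 - 5*(1 - 5))))*(-9) = ((8 + 0) - sqrt(2)/(6*sqrt(3 - 5*(-4))))*(-9) = (8 - sqrt(2)/(6*sqrt(3 + 20)))*(-9) = (8 - sqrt(2)/(6*sqrt(23)))*(-9) = (8 - sqrt(2)*sqrt(23)/23/6)*(-9) = (8 - sqrt(46)/138)*(-9) = -72 + 3*sqrt(46)/46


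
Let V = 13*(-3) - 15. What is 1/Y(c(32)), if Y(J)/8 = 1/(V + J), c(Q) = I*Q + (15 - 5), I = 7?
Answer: 45/2 ≈ 22.500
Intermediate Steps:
c(Q) = 10 + 7*Q (c(Q) = 7*Q + (15 - 5) = 7*Q + 10 = 10 + 7*Q)
V = -54 (V = -39 - 15 = -54)
Y(J) = 8/(-54 + J)
1/Y(c(32)) = 1/(8/(-54 + (10 + 7*32))) = 1/(8/(-54 + (10 + 224))) = 1/(8/(-54 + 234)) = 1/(8/180) = 1/(8*(1/180)) = 1/(2/45) = 45/2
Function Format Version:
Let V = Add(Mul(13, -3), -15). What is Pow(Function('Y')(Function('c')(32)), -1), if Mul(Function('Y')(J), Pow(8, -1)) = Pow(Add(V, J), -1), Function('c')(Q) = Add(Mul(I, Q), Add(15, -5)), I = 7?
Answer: Rational(45, 2) ≈ 22.500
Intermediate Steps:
Function('c')(Q) = Add(10, Mul(7, Q)) (Function('c')(Q) = Add(Mul(7, Q), Add(15, -5)) = Add(Mul(7, Q), 10) = Add(10, Mul(7, Q)))
V = -54 (V = Add(-39, -15) = -54)
Function('Y')(J) = Mul(8, Pow(Add(-54, J), -1))
Pow(Function('Y')(Function('c')(32)), -1) = Pow(Mul(8, Pow(Add(-54, Add(10, Mul(7, 32))), -1)), -1) = Pow(Mul(8, Pow(Add(-54, Add(10, 224)), -1)), -1) = Pow(Mul(8, Pow(Add(-54, 234), -1)), -1) = Pow(Mul(8, Pow(180, -1)), -1) = Pow(Mul(8, Rational(1, 180)), -1) = Pow(Rational(2, 45), -1) = Rational(45, 2)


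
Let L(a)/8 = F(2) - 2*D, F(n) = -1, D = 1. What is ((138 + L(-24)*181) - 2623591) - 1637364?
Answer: -4265161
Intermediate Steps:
L(a) = -24 (L(a) = 8*(-1 - 2*1) = 8*(-1 - 2) = 8*(-3) = -24)
((138 + L(-24)*181) - 2623591) - 1637364 = ((138 - 24*181) - 2623591) - 1637364 = ((138 - 4344) - 2623591) - 1637364 = (-4206 - 2623591) - 1637364 = -2627797 - 1637364 = -4265161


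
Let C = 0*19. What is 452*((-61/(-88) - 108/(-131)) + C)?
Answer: 1976935/2882 ≈ 685.96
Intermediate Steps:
C = 0
452*((-61/(-88) - 108/(-131)) + C) = 452*((-61/(-88) - 108/(-131)) + 0) = 452*((-61*(-1/88) - 108*(-1/131)) + 0) = 452*((61/88 + 108/131) + 0) = 452*(17495/11528 + 0) = 452*(17495/11528) = 1976935/2882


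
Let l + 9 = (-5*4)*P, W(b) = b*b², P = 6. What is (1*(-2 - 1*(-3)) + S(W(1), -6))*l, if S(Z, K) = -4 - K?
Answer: -387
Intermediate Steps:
W(b) = b³
l = -129 (l = -9 - 5*4*6 = -9 - 20*6 = -9 - 120 = -129)
(1*(-2 - 1*(-3)) + S(W(1), -6))*l = (1*(-2 - 1*(-3)) + (-4 - 1*(-6)))*(-129) = (1*(-2 + 3) + (-4 + 6))*(-129) = (1*1 + 2)*(-129) = (1 + 2)*(-129) = 3*(-129) = -387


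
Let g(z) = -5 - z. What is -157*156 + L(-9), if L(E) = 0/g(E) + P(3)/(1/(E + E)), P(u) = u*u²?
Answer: -24978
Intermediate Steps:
P(u) = u³
L(E) = 54*E (L(E) = 0/(-5 - E) + 3³/(1/(E + E)) = 0 + 27/(1/(2*E)) = 0 + 27/((1/(2*E))) = 0 + 27*(2*E) = 0 + 54*E = 54*E)
-157*156 + L(-9) = -157*156 + 54*(-9) = -24492 - 486 = -24978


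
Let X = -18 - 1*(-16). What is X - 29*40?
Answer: -1162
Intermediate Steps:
X = -2 (X = -18 + 16 = -2)
X - 29*40 = -2 - 29*40 = -2 - 1160 = -1162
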